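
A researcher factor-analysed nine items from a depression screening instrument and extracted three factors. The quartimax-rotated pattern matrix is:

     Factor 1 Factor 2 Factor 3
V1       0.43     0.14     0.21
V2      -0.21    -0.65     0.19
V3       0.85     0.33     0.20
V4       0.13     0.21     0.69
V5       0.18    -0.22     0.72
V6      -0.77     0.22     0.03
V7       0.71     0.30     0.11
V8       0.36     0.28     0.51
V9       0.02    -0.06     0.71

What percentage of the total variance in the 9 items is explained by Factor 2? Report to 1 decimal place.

SS loadings for Factor 2 = 0.14² + (-0.65)² + 0.33² + 0.21² + (-0.22)² + 0.22² + 0.30² + 0.28² + (-0.06)² = 0.8639
With 9 standardized items, total variance = 9. Proportion = 0.8639/9 = 0.0960 → 9.60%.

9.6%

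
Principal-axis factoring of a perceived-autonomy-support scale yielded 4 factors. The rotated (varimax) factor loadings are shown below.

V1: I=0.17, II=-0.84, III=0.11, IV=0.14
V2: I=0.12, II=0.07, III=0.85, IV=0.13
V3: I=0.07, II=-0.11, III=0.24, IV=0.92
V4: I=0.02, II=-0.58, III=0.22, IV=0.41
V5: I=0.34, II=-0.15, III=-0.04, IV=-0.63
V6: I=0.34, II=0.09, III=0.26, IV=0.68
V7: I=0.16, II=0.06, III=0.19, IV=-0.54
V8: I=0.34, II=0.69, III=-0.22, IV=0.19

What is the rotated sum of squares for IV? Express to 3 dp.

SS loadings for IV = 0.14² + 0.13² + 0.92² + 0.41² + (-0.63)² + 0.68² + (-0.54)² + 0.19² = 0.0196 + 0.0169 + 0.8464 + 0.1681 + 0.3969 + 0.4624 + 0.2916 + 0.0361 = 2.2380

2.238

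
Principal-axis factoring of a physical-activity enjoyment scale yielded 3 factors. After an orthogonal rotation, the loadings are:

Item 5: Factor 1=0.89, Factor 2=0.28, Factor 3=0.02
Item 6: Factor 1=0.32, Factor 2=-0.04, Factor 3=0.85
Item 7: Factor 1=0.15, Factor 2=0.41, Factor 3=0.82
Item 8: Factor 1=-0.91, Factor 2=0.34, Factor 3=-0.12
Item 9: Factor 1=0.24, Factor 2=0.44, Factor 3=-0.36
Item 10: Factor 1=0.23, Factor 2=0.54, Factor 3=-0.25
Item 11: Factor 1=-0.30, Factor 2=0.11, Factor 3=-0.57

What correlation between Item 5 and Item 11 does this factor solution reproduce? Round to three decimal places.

-0.248

r̂ = Σ λ_i·λ_j across factors = (0.89)(-0.30) + (0.28)(0.11) + (0.02)(-0.57)
  = -0.2670 +0.0308 -0.0114 = -0.2476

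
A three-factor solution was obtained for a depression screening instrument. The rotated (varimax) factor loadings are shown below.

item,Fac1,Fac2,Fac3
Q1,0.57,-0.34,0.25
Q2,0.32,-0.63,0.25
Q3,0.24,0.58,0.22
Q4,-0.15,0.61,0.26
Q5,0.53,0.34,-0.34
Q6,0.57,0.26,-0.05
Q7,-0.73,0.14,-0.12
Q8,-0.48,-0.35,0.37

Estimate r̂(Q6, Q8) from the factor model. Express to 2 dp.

-0.38

r̂ = Σ λ_i·λ_j across factors = (0.57)(-0.48) + (0.26)(-0.35) + (-0.05)(0.37)
  = -0.2736 -0.0910 -0.0185 = -0.3831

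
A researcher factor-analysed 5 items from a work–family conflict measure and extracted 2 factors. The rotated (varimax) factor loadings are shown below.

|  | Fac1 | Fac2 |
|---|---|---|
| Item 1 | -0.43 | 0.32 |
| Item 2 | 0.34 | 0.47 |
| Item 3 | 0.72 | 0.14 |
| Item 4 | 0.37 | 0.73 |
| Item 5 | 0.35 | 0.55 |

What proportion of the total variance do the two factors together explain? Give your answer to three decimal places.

0.451

Communalities: 0.2873, 0.3365, 0.5380, 0.6698, 0.4250; Σh² = 2.2566.
Total variance with 5 standardized items is 5, so the solution explains 2.2566/5 = 0.4513.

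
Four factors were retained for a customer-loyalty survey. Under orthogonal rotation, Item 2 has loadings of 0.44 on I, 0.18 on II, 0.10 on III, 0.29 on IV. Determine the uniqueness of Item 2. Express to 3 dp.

h² = 0.44² + 0.18² + 0.10² + 0.29² = 0.1936 + 0.0324 + 0.0100 + 0.0841 = 0.3201
Uniqueness u² = 1 − h² = 1 − 0.3201 = 0.6799

0.680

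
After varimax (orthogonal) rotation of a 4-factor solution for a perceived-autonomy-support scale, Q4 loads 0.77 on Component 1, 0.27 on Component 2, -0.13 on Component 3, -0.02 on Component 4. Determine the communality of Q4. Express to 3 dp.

h² = 0.77² + 0.27² + (-0.13)² + (-0.02)² = 0.5929 + 0.0729 + 0.0169 + 0.0004 = 0.6831

0.683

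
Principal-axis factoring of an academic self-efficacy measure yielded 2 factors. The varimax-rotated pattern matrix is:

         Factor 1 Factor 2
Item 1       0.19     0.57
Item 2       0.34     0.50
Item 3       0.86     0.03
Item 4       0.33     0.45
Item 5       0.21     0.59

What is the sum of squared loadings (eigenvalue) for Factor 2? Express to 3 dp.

1.126

SS loadings for Factor 2 = 0.57² + 0.50² + 0.03² + 0.45² + 0.59² = 0.3249 + 0.2500 + 0.0009 + 0.2025 + 0.3481 = 1.1264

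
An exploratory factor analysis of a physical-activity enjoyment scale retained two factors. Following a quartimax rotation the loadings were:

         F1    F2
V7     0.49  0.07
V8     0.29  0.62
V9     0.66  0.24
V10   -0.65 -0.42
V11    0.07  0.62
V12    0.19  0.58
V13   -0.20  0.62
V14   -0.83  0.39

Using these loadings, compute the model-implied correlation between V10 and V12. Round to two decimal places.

-0.37

r̂ = Σ λ_i·λ_j across factors = (-0.65)(0.19) + (-0.42)(0.58)
  = -0.1235 -0.2436 = -0.3671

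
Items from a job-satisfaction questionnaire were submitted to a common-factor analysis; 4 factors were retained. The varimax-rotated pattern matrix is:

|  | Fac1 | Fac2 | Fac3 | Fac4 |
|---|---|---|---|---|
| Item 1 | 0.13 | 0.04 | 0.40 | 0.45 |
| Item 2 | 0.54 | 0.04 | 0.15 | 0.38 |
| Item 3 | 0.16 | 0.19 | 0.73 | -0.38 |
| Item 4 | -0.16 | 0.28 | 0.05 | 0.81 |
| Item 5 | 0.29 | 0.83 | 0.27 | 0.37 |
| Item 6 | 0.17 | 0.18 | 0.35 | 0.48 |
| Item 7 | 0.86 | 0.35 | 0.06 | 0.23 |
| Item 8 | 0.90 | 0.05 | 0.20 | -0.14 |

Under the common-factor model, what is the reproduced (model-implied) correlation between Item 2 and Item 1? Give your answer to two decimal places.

r̂ = Σ λ_i·λ_j across factors = (0.54)(0.13) + (0.04)(0.04) + (0.15)(0.40) + (0.38)(0.45)
  = +0.0702 +0.0016 +0.0600 +0.1710 = 0.3028

0.30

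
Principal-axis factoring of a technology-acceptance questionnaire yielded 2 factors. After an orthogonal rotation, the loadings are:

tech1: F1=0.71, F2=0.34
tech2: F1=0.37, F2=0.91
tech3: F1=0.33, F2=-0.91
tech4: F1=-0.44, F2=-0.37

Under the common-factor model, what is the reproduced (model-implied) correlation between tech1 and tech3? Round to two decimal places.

r̂ = Σ λ_i·λ_j across factors = (0.71)(0.33) + (0.34)(-0.91)
  = +0.2343 -0.3094 = -0.0751

-0.08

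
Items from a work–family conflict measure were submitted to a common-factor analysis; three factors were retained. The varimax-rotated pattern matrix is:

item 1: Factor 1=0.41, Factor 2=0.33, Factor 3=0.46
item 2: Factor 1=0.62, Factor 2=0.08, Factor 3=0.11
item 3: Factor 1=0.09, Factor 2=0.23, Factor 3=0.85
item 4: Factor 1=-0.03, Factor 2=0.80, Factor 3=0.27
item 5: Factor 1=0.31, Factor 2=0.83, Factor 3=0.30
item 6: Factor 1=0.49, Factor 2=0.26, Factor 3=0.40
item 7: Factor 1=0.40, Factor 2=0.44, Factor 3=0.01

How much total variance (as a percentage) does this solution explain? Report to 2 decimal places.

58.36%

SS loadings by factor: 1.0577, 1.7583, 1.2692; total = 4.0852.
Total variance with 7 standardized items is 7, so the solution explains 4.0852/7 = 0.5836 = 58.36%.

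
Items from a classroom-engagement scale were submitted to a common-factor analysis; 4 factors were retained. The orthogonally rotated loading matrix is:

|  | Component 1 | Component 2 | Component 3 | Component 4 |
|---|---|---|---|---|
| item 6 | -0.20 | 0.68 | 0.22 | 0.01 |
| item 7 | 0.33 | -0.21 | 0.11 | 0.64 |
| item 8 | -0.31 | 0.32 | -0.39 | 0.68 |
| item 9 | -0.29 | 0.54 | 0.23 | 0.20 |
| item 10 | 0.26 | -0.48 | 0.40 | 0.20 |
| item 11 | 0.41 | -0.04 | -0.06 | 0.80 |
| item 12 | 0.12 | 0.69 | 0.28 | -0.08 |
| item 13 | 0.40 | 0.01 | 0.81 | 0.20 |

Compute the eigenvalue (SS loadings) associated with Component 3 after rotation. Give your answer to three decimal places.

SS loadings for Component 3 = 0.22² + 0.11² + (-0.39)² + 0.23² + 0.40² + (-0.06)² + 0.28² + 0.81² = 0.0484 + 0.0121 + 0.1521 + 0.0529 + 0.1600 + 0.0036 + 0.0784 + 0.6561 = 1.1636

1.164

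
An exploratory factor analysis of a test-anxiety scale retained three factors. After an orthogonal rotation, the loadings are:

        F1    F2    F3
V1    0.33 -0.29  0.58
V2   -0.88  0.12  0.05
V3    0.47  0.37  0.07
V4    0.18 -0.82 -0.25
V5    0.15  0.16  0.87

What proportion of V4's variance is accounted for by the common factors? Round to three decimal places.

h² = 0.18² + (-0.82)² + (-0.25)² = 0.0324 + 0.6724 + 0.0625 = 0.7673

0.767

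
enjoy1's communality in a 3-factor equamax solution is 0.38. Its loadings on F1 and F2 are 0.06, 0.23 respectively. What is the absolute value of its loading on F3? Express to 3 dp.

Under orthogonal rotation h² = Σλ², so λ_F3² = h² − (0.0565) = 0.38 − 0.0565 = 0.3235.
|λ| = √0.3235 = 0.5688.

0.569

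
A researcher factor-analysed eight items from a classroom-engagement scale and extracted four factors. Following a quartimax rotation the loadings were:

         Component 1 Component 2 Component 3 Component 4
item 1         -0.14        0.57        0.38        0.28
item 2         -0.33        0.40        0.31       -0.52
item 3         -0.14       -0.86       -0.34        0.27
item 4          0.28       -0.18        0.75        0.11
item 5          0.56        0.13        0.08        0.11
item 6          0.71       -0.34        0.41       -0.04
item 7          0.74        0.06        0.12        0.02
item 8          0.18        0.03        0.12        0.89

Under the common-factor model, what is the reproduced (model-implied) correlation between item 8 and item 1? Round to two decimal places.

0.29

r̂ = Σ λ_i·λ_j across factors = (0.18)(-0.14) + (0.03)(0.57) + (0.12)(0.38) + (0.89)(0.28)
  = -0.0252 +0.0171 +0.0456 +0.2492 = 0.2867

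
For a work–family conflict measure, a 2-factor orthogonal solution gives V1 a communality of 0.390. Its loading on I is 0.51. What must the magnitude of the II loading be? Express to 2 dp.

0.36

Under orthogonal rotation h² = Σλ², so λ_II² = h² − (0.2601) = 0.390 − 0.2601 = 0.1299.
|λ| = √0.1299 = 0.3604.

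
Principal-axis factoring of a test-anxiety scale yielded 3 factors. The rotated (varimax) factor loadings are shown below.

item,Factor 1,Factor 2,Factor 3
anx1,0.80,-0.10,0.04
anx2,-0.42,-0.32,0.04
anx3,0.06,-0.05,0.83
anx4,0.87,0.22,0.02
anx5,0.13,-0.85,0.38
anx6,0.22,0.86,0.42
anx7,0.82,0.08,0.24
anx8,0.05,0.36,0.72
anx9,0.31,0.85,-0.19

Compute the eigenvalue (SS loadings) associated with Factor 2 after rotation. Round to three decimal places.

2.484

SS loadings for Factor 2 = (-0.10)² + (-0.32)² + (-0.05)² + 0.22² + (-0.85)² + 0.86² + 0.08² + 0.36² + 0.85² = 0.0100 + 0.1024 + 0.0025 + 0.0484 + 0.7225 + 0.7396 + 0.0064 + 0.1296 + 0.7225 = 2.4839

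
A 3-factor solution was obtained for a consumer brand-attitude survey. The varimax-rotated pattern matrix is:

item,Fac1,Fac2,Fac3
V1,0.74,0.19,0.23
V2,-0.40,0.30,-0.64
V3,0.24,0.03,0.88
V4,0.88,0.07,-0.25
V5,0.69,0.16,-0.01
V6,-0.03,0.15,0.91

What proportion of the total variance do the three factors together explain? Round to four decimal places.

0.7207

SS loadings by factor: 2.0166, 0.1800, 2.1276; total = 4.3242.
Total variance with 6 standardized items is 6, so the solution explains 4.3242/6 = 0.7207.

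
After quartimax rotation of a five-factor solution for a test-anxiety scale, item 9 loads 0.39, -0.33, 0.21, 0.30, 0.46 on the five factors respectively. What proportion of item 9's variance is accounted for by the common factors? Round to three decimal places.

h² = 0.39² + (-0.33)² + 0.21² + 0.30² + 0.46² = 0.1521 + 0.1089 + 0.0441 + 0.0900 + 0.2116 = 0.6067

0.607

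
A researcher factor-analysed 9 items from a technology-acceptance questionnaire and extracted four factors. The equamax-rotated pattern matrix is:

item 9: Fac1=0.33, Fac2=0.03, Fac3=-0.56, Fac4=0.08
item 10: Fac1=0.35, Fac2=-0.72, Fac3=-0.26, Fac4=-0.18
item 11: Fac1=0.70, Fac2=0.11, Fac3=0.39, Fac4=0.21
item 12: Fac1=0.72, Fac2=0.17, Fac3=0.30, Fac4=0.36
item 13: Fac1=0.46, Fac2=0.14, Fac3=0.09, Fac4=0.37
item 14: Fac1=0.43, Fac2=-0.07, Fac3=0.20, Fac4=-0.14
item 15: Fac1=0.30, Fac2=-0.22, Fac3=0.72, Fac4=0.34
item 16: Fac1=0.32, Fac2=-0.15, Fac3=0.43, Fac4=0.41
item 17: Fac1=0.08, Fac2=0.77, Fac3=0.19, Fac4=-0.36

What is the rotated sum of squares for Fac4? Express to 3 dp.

0.782

SS loadings for Fac4 = 0.08² + (-0.18)² + 0.21² + 0.36² + 0.37² + (-0.14)² + 0.34² + 0.41² + (-0.36)² = 0.0064 + 0.0324 + 0.0441 + 0.1296 + 0.1369 + 0.0196 + 0.1156 + 0.1681 + 0.1296 = 0.7823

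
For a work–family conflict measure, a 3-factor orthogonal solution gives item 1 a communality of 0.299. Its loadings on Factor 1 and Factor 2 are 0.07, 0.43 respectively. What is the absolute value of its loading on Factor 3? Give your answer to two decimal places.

Under orthogonal rotation h² = Σλ², so λ_Factor 3² = h² − (0.1898) = 0.299 − 0.1898 = 0.1092.
|λ| = √0.1092 = 0.3305.

0.33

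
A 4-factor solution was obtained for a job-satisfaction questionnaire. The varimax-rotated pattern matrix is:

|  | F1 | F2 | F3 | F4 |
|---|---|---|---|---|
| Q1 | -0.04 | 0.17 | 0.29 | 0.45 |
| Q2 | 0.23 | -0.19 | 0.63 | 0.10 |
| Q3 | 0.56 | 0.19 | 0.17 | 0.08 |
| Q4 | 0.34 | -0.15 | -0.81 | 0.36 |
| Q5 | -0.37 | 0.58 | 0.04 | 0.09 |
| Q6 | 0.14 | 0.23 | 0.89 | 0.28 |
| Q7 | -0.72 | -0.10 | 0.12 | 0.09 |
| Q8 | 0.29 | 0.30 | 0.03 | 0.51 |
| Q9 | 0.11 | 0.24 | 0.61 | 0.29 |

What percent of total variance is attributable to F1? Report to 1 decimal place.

SS loadings for F1 = (-0.04)² + 0.23² + 0.56² + 0.34² + (-0.37)² + 0.14² + (-0.72)² + 0.29² + 0.11² = 1.2548
With 9 standardized items, total variance = 9. Proportion = 1.2548/9 = 0.1394 → 13.94%.

13.9%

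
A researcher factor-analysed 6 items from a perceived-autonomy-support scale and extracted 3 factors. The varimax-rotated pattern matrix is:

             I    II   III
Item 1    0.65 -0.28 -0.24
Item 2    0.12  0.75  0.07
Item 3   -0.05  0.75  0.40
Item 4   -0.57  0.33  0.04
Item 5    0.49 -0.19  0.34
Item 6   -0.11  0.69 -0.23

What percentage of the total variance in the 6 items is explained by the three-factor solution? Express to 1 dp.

53.9%

Communalities: 0.5585, 0.5818, 0.7250, 0.4354, 0.3918, 0.5411; Σh² = 3.2336.
Total variance with 6 standardized items is 6, so the solution explains 3.2336/6 = 0.5389 = 53.89%.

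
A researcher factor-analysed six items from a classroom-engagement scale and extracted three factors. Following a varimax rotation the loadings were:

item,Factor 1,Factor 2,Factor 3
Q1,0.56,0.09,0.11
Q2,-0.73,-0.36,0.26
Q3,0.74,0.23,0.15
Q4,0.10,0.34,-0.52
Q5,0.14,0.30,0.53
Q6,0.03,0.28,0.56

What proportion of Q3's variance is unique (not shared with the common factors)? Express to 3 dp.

0.377

h² = 0.74² + 0.23² + 0.15² = 0.5476 + 0.0529 + 0.0225 = 0.6230
Uniqueness u² = 1 − h² = 1 − 0.6230 = 0.3770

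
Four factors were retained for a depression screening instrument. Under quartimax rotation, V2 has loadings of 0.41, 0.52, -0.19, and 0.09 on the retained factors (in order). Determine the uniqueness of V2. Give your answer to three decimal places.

0.517

h² = 0.41² + 0.52² + (-0.19)² + 0.09² = 0.1681 + 0.2704 + 0.0361 + 0.0081 = 0.4827
Uniqueness u² = 1 − h² = 1 − 0.4827 = 0.5173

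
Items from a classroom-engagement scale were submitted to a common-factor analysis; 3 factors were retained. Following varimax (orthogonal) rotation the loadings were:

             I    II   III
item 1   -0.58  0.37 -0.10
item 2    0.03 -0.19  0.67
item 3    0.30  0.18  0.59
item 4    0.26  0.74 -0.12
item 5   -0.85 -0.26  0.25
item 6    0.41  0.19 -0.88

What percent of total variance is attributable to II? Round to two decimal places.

14.28%

SS loadings for II = 0.37² + (-0.19)² + 0.18² + 0.74² + (-0.26)² + 0.19² = 0.8567
With 6 standardized items, total variance = 6. Proportion = 0.8567/6 = 0.1428 → 14.28%.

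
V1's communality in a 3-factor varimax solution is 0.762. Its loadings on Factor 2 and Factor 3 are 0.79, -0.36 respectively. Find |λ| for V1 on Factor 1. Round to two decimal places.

Under orthogonal rotation h² = Σλ², so λ_Factor 1² = h² − (0.7537) = 0.762 − 0.7537 = 0.0083.
|λ| = √0.0083 = 0.0911.

0.09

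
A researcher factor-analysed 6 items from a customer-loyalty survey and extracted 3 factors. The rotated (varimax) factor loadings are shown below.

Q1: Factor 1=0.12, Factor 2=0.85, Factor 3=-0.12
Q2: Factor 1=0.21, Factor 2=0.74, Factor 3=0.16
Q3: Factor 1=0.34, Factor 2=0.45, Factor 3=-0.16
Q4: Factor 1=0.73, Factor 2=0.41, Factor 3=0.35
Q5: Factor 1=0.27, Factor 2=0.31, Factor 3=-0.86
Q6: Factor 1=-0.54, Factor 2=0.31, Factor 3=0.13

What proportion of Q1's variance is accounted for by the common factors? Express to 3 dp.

h² = 0.12² + 0.85² + (-0.12)² = 0.0144 + 0.7225 + 0.0144 = 0.7513

0.751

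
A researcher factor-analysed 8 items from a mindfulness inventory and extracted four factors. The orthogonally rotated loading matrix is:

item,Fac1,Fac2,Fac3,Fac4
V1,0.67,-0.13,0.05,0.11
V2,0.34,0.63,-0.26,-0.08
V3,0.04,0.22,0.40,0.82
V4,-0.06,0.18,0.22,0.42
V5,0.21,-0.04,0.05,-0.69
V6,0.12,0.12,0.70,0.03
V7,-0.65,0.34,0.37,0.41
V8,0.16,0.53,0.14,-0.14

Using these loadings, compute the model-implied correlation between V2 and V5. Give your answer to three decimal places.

0.088

r̂ = Σ λ_i·λ_j across factors = (0.34)(0.21) + (0.63)(-0.04) + (-0.26)(0.05) + (-0.08)(-0.69)
  = +0.0714 -0.0252 -0.0130 +0.0552 = 0.0884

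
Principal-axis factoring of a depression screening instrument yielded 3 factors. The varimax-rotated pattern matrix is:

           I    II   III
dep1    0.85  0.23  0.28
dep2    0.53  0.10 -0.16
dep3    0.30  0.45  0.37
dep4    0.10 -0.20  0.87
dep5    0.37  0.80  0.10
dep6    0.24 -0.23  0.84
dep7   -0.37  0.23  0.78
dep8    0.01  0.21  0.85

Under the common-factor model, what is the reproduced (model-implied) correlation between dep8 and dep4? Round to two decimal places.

r̂ = Σ λ_i·λ_j across factors = (0.01)(0.10) + (0.21)(-0.20) + (0.85)(0.87)
  = +0.0010 -0.0420 +0.7395 = 0.6985

0.70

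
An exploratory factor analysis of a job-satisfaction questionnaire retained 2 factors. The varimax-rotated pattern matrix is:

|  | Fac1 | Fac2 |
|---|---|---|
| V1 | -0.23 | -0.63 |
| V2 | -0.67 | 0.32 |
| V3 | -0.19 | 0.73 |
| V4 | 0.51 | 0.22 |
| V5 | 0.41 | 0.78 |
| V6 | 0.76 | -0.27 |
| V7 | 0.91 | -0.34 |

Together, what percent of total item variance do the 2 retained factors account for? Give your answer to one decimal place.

60.7%

Communalities: 0.4498, 0.5513, 0.5690, 0.3085, 0.7765, 0.6505, 0.9437; Σh² = 4.2493.
Total variance with 7 standardized items is 7, so the solution explains 4.2493/7 = 0.6070 = 60.70%.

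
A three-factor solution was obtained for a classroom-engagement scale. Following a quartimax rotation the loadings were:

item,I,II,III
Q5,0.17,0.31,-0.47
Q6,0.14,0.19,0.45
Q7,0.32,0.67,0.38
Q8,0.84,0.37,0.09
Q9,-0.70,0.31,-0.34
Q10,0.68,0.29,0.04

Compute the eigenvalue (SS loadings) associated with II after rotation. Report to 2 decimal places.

0.90

SS loadings for II = 0.31² + 0.19² + 0.67² + 0.37² + 0.31² + 0.29² = 0.0961 + 0.0361 + 0.4489 + 0.1369 + 0.0961 + 0.0841 = 0.8982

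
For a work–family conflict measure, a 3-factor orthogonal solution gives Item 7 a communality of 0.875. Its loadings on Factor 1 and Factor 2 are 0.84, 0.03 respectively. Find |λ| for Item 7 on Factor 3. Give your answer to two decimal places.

0.41

Under orthogonal rotation h² = Σλ², so λ_Factor 3² = h² − (0.7065) = 0.875 − 0.7065 = 0.1685.
|λ| = √0.1685 = 0.4105.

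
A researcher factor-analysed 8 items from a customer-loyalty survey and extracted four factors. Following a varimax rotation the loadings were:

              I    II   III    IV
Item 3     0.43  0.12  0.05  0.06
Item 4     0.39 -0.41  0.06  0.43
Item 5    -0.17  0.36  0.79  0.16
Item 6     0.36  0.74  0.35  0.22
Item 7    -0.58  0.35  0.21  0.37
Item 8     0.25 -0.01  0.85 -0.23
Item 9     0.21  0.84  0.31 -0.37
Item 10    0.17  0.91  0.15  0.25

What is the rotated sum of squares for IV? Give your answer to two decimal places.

0.65

SS loadings for IV = 0.06² + 0.43² + 0.16² + 0.22² + 0.37² + (-0.23)² + (-0.37)² + 0.25² = 0.0036 + 0.1849 + 0.0256 + 0.0484 + 0.1369 + 0.0529 + 0.1369 + 0.0625 = 0.6517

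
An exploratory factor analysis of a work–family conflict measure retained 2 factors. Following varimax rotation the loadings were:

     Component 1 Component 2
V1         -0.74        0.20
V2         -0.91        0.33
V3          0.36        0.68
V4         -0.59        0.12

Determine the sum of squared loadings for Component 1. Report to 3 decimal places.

SS loadings for Component 1 = (-0.74)² + (-0.91)² + 0.36² + (-0.59)² = 0.5476 + 0.8281 + 0.1296 + 0.3481 = 1.8534

1.853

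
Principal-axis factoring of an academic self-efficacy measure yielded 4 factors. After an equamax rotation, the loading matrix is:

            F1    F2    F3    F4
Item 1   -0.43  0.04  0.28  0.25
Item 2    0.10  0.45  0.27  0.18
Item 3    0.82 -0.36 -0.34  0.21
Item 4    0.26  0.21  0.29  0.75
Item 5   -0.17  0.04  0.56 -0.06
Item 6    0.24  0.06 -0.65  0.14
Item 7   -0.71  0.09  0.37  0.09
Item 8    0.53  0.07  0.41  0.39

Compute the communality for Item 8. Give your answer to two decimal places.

0.61

h² = 0.53² + 0.07² + 0.41² + 0.39² = 0.2809 + 0.0049 + 0.1681 + 0.1521 = 0.6060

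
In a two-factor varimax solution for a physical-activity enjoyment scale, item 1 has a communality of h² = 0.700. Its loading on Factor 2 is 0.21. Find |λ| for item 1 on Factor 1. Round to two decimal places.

Under orthogonal rotation h² = Σλ², so λ_Factor 1² = h² − (0.0441) = 0.700 − 0.0441 = 0.6559.
|λ| = √0.6559 = 0.8099.

0.81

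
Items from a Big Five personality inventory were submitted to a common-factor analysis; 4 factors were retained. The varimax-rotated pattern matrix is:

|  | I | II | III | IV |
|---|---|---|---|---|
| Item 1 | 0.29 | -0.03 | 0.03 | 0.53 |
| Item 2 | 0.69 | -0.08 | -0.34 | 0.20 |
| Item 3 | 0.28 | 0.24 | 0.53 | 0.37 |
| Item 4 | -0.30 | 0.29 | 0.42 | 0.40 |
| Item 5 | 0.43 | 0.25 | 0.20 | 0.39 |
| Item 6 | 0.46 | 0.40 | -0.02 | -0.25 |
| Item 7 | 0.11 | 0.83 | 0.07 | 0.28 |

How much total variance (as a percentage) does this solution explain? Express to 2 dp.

SS loadings by factor: 1.1372, 1.0604, 0.6191, 0.9108; total = 3.7275.
Total variance with 7 standardized items is 7, so the solution explains 3.7275/7 = 0.5325 = 53.25%.

53.25%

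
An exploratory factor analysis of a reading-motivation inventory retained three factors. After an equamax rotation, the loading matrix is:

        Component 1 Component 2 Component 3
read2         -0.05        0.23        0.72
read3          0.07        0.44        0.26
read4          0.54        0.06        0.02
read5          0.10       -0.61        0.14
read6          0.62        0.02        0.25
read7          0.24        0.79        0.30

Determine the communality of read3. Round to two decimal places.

0.27

h² = 0.07² + 0.44² + 0.26² = 0.0049 + 0.1936 + 0.0676 = 0.2661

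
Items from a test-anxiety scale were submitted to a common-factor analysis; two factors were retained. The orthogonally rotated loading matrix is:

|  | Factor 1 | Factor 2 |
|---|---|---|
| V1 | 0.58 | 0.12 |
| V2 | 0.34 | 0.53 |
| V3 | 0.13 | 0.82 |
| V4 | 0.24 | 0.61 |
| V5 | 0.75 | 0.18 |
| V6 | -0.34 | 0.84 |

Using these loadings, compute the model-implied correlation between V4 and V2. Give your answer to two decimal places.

r̂ = Σ λ_i·λ_j across factors = (0.24)(0.34) + (0.61)(0.53)
  = +0.0816 +0.3233 = 0.4049

0.40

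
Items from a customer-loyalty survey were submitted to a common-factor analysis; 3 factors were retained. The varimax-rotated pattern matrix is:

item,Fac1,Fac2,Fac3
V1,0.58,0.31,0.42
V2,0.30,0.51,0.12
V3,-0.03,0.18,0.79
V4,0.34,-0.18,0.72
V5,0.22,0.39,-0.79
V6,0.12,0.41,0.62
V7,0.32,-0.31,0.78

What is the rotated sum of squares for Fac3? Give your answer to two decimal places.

SS loadings for Fac3 = 0.42² + 0.12² + 0.79² + 0.72² + (-0.79)² + 0.62² + 0.78² = 0.1764 + 0.0144 + 0.6241 + 0.5184 + 0.6241 + 0.3844 + 0.6084 = 2.9502

2.95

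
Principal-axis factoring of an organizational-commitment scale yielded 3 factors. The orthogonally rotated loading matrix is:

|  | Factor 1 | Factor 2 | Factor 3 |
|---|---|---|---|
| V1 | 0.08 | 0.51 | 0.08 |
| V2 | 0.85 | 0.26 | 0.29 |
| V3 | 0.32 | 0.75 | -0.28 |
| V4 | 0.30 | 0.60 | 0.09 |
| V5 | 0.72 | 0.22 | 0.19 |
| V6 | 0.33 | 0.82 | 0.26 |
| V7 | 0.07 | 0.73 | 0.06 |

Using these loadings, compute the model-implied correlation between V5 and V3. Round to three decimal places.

r̂ = Σ λ_i·λ_j across factors = (0.72)(0.32) + (0.22)(0.75) + (0.19)(-0.28)
  = +0.2304 +0.1650 -0.0532 = 0.3422

0.342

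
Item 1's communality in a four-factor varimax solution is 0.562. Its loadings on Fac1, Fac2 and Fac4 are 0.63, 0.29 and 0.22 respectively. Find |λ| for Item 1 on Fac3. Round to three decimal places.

0.181

Under orthogonal rotation h² = Σλ², so λ_Fac3² = h² − (0.5294) = 0.562 − 0.5294 = 0.0326.
|λ| = √0.0326 = 0.1806.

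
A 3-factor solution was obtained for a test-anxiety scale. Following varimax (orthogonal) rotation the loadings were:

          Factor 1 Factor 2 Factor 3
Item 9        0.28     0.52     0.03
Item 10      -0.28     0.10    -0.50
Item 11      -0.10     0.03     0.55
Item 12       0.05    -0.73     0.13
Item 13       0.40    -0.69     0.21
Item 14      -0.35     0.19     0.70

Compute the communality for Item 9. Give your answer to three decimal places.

h² = 0.28² + 0.52² + 0.03² = 0.0784 + 0.2704 + 0.0009 = 0.3497

0.350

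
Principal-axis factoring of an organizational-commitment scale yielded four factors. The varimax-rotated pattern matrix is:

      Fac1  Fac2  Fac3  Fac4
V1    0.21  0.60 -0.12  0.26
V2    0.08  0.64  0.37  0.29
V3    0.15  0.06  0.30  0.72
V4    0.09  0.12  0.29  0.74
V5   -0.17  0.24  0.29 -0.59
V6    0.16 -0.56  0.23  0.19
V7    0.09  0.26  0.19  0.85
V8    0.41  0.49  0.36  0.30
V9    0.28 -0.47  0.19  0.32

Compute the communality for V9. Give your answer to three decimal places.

0.438

h² = 0.28² + (-0.47)² + 0.19² + 0.32² = 0.0784 + 0.2209 + 0.0361 + 0.1024 = 0.4378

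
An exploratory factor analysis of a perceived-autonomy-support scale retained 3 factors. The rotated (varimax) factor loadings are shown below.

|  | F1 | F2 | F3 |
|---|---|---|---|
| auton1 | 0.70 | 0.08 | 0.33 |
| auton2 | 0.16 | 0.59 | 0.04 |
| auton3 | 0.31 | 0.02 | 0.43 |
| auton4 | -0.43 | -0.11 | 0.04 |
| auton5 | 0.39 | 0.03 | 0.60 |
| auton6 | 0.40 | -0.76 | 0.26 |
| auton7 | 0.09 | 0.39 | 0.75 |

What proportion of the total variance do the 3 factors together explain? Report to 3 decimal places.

0.500

SS loadings by factor: 1.1168, 1.0976, 1.2871; total = 3.5015.
Total variance with 7 standardized items is 7, so the solution explains 3.5015/7 = 0.5002.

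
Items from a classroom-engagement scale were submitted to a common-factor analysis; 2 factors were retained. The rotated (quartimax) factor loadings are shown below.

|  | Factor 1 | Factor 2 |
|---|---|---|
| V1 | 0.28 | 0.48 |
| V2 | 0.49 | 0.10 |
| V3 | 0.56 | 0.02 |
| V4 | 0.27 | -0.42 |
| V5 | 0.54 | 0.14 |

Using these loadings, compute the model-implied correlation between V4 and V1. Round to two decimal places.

r̂ = Σ λ_i·λ_j across factors = (0.27)(0.28) + (-0.42)(0.48)
  = +0.0756 -0.2016 = -0.1260

-0.13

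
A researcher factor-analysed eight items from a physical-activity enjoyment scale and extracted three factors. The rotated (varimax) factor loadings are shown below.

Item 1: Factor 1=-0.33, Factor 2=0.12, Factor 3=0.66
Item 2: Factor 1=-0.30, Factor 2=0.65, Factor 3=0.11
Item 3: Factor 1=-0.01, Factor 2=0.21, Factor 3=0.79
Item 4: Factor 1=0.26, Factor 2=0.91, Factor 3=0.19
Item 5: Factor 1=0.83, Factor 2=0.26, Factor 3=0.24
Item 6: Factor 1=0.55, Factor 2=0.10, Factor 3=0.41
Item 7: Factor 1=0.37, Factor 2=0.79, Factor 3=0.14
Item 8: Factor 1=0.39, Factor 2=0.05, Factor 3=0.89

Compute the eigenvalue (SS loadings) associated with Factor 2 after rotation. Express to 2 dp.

SS loadings for Factor 2 = 0.12² + 0.65² + 0.21² + 0.91² + 0.26² + 0.10² + 0.79² + 0.05² = 0.0144 + 0.4225 + 0.0441 + 0.8281 + 0.0676 + 0.0100 + 0.6241 + 0.0025 = 2.0133

2.01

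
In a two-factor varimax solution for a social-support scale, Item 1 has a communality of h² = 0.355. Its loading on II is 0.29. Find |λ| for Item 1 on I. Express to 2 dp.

0.52

Under orthogonal rotation h² = Σλ², so λ_I² = h² − (0.0841) = 0.355 − 0.0841 = 0.2709.
|λ| = √0.2709 = 0.5205.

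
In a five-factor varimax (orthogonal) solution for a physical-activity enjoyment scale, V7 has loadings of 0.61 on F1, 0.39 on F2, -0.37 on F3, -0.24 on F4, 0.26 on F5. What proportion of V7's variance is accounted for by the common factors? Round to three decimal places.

0.786

h² = 0.61² + 0.39² + (-0.37)² + (-0.24)² + 0.26² = 0.3721 + 0.1521 + 0.1369 + 0.0576 + 0.0676 = 0.7863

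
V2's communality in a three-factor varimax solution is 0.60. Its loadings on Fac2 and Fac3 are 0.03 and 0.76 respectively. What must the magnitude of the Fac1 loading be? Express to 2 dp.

Under orthogonal rotation h² = Σλ², so λ_Fac1² = h² − (0.5785) = 0.60 − 0.5785 = 0.0215.
|λ| = √0.0215 = 0.1466.

0.15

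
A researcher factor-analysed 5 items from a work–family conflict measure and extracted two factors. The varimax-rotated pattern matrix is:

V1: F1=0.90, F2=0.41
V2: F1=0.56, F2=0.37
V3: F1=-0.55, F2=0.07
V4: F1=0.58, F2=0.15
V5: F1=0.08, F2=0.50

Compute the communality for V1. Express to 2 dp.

0.98

h² = 0.90² + 0.41² = 0.8100 + 0.1681 = 0.9781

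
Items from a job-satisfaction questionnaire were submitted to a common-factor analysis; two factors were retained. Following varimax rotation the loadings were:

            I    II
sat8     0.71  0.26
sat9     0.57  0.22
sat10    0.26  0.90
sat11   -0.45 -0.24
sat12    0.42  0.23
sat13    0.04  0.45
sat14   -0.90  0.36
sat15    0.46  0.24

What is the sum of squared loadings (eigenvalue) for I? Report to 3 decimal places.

SS loadings for I = 0.71² + 0.57² + 0.26² + (-0.45)² + 0.42² + 0.04² + (-0.90)² + 0.46² = 0.5041 + 0.3249 + 0.0676 + 0.2025 + 0.1764 + 0.0016 + 0.8100 + 0.2116 = 2.2987

2.299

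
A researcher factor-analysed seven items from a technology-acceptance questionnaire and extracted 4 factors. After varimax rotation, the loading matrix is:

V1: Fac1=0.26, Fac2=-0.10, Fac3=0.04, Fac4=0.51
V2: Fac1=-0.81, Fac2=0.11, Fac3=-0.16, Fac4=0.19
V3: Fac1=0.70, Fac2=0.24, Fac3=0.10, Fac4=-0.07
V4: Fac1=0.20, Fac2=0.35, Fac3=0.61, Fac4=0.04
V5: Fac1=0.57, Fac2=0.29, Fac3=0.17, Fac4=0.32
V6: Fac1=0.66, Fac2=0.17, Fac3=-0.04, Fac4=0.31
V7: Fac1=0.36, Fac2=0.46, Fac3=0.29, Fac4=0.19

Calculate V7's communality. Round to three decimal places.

h² = 0.36² + 0.46² + 0.29² + 0.19² = 0.1296 + 0.2116 + 0.0841 + 0.0361 = 0.4614

0.461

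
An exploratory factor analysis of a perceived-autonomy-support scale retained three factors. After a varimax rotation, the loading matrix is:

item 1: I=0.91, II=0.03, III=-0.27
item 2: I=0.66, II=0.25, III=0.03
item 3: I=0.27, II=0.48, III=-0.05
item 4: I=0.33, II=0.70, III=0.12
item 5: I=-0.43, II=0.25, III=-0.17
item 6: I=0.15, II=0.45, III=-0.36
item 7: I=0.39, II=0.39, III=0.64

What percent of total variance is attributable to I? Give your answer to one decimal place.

25.8%

SS loadings for I = 0.91² + 0.66² + 0.27² + 0.33² + (-0.43)² + 0.15² + 0.39² = 1.8050
With 7 standardized items, total variance = 7. Proportion = 1.8050/7 = 0.2579 → 25.79%.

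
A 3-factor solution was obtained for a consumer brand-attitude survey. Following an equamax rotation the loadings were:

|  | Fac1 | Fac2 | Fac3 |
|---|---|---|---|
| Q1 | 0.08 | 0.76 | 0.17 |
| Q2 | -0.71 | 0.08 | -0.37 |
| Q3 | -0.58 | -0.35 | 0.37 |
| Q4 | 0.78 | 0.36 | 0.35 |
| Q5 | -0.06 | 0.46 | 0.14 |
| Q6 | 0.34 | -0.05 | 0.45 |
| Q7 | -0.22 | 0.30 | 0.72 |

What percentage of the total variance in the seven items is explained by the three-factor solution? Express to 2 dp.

56.13%

Communalities: 0.6129, 0.6474, 0.5958, 0.8605, 0.2348, 0.3206, 0.6568; Σh² = 3.9288.
Total variance with 7 standardized items is 7, so the solution explains 3.9288/7 = 0.5613 = 56.13%.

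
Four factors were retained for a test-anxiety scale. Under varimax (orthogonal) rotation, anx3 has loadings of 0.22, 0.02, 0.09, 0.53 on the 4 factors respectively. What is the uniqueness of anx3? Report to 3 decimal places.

h² = 0.22² + 0.02² + 0.09² + 0.53² = 0.0484 + 0.0004 + 0.0081 + 0.2809 = 0.3378
Uniqueness u² = 1 − h² = 1 − 0.3378 = 0.6622

0.662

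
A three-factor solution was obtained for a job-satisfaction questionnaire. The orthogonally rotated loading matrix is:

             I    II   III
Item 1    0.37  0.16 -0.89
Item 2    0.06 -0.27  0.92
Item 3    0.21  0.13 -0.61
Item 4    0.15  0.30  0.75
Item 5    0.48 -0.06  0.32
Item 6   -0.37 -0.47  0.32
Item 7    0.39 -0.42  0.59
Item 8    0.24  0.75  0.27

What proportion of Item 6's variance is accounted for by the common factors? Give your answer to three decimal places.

h² = (-0.37)² + (-0.47)² + 0.32² = 0.1369 + 0.2209 + 0.1024 = 0.4602

0.460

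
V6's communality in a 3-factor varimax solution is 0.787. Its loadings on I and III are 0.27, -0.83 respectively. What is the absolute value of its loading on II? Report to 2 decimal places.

Under orthogonal rotation h² = Σλ², so λ_II² = h² − (0.7618) = 0.787 − 0.7618 = 0.0252.
|λ| = √0.0252 = 0.1587.

0.16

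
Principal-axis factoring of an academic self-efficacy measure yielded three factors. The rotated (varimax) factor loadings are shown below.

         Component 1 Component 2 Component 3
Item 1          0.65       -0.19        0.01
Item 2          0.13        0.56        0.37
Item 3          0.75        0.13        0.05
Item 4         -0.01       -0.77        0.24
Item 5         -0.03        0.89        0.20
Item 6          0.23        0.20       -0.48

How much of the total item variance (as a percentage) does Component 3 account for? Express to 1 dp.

SS loadings for Component 3 = 0.01² + 0.37² + 0.05² + 0.24² + 0.20² + (-0.48)² = 0.4675
With 6 standardized items, total variance = 6. Proportion = 0.4675/6 = 0.0779 → 7.79%.

7.8%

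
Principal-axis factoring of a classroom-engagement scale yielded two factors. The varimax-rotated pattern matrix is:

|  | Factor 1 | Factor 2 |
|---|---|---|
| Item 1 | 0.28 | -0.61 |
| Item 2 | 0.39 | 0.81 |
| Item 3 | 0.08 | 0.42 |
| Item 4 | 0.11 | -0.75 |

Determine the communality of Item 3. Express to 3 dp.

h² = 0.08² + 0.42² = 0.0064 + 0.1764 = 0.1828

0.183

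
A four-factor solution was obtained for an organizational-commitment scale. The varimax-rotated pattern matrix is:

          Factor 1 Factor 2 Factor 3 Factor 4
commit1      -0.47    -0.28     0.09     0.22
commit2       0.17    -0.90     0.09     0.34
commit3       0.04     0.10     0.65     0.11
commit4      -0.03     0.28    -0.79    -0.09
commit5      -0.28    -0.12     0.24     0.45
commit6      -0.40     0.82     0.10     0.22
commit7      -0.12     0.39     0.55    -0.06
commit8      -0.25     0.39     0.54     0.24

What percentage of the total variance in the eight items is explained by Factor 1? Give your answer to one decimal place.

7.1%

SS loadings for Factor 1 = (-0.47)² + 0.17² + 0.04² + (-0.03)² + (-0.28)² + (-0.40)² + (-0.12)² + (-0.25)² = 0.5676
With 8 standardized items, total variance = 8. Proportion = 0.5676/8 = 0.0709 → 7.09%.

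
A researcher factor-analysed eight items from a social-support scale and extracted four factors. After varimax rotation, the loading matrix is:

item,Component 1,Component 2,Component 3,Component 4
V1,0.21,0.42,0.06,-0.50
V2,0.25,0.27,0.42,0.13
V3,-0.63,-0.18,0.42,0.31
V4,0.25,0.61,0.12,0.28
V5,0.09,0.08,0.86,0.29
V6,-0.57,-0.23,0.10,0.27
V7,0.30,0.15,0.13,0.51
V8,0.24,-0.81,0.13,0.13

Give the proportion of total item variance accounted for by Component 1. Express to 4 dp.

SS loadings for Component 1 = 0.21² + 0.25² + (-0.63)² + 0.25² + 0.09² + (-0.57)² + 0.30² + 0.24² = 1.0466
Proportion of variance = 1.0466 / 8 = 0.1308.

0.1308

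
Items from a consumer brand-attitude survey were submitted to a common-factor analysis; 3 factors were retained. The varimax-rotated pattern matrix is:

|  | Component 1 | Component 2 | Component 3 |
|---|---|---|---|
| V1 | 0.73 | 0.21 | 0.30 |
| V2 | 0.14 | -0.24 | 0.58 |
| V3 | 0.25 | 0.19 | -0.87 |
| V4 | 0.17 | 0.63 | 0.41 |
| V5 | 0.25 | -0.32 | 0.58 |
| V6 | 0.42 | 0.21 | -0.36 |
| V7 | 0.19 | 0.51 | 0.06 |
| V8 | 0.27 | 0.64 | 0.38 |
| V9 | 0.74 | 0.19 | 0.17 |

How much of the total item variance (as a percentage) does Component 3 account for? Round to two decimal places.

22.16%

SS loadings for Component 3 = 0.30² + 0.58² + (-0.87)² + 0.41² + 0.58² + (-0.36)² + 0.06² + 0.38² + 0.17² = 1.9943
With 9 standardized items, total variance = 9. Proportion = 1.9943/9 = 0.2216 → 22.16%.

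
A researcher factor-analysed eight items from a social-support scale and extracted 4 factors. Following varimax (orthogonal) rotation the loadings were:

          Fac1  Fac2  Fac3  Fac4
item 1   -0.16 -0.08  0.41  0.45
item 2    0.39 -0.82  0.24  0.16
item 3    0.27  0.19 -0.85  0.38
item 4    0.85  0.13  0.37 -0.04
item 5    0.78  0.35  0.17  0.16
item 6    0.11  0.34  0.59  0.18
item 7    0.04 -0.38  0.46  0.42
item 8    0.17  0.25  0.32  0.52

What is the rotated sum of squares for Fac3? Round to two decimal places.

1.78

SS loadings for Fac3 = 0.41² + 0.24² + (-0.85)² + 0.37² + 0.17² + 0.59² + 0.46² + 0.32² = 0.1681 + 0.0576 + 0.7225 + 0.1369 + 0.0289 + 0.3481 + 0.2116 + 0.1024 = 1.7761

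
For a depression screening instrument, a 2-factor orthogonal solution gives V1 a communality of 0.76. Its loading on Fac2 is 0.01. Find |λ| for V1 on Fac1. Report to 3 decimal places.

0.872

Under orthogonal rotation h² = Σλ², so λ_Fac1² = h² − (0.0001) = 0.76 − 0.0001 = 0.7599.
|λ| = √0.7599 = 0.8717.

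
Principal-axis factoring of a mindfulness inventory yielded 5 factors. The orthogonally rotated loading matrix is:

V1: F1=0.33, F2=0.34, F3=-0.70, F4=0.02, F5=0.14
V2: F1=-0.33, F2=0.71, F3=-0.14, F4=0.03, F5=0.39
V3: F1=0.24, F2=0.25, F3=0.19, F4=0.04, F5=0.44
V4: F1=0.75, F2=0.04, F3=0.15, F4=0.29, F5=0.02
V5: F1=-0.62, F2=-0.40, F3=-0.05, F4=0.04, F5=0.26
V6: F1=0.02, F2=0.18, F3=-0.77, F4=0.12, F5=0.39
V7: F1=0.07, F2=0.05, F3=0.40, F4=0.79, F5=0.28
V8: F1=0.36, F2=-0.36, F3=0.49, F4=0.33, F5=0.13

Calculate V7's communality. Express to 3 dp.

0.870

h² = 0.07² + 0.05² + 0.40² + 0.79² + 0.28² = 0.0049 + 0.0025 + 0.1600 + 0.6241 + 0.0784 = 0.8699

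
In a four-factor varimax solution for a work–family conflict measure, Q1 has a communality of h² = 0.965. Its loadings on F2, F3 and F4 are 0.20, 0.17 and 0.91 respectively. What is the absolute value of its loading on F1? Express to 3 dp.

0.261

Under orthogonal rotation h² = Σλ², so λ_F1² = h² − (0.8970) = 0.965 − 0.8970 = 0.0680.
|λ| = √0.0680 = 0.2608.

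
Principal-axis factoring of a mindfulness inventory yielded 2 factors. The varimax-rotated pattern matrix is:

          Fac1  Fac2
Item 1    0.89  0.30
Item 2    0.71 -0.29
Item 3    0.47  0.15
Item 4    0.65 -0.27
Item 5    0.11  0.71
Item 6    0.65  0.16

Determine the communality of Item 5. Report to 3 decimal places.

h² = 0.11² + 0.71² = 0.0121 + 0.5041 = 0.5162

0.516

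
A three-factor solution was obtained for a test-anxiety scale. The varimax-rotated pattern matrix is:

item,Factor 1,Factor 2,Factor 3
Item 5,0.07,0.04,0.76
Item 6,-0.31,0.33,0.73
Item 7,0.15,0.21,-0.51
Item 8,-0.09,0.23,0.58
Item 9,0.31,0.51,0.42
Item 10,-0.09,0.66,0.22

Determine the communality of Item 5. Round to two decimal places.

h² = 0.07² + 0.04² + 0.76² = 0.0049 + 0.0016 + 0.5776 = 0.5841

0.58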